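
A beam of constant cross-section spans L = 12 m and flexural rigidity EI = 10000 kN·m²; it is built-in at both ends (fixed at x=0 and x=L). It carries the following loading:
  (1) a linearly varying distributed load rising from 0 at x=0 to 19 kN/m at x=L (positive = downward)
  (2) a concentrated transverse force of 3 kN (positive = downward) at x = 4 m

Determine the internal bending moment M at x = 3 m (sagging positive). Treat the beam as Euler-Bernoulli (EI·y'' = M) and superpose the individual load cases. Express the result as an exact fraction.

M(3) = 673/120 kN·m

Load 1 — triangular load w₀=19 kN/m (0→w₀ over full span):
  M_1 = 3w₀Lx/20 - w₀L²/30 - w₀x³/(6L) = 3·19·12·3/20 - 19·12²/30 - 19·3³/(6·12) = 171/40 kN·m
Load 2 — point force P=3 kN at a=4 m (b=L-a=8):
  M_2 = Pb²(3a+b)x/L³ - Pab²/L²  [x≤a] = 3·8²·(3·4+8)·3/12³ - 3·4·8²/12² = 4/3 kN·m
Superposition: M = Σ M_i = 673/120 kN·m ≈ 5.608333 kN·m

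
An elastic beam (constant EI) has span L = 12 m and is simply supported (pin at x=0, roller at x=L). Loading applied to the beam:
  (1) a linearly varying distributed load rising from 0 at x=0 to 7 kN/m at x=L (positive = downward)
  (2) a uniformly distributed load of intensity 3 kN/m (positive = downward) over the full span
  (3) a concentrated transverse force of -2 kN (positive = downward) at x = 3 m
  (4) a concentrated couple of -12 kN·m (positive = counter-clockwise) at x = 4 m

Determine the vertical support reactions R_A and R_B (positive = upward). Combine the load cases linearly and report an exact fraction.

Load 1 — triangular load w₀=7 kN/m (0→w₀ over full span):
  R_A = w₀L/6 = 7·12/6 = 14 kN
  R_B = w₀L/3 = 7·12/3 = 28 kN
Load 2 — uniform load w=3 kN/m over full span:
  R_A = wL/2 = 3·12/2 = 18 kN
  R_B = wL/2 = 3·12/2 = 18 kN
Load 3 — point force P=-2 kN at a=3 m (b=L-a=9):
  R_A = Pb/L = (-2)·9/12 = -3/2 kN
  R_B = Pa/L = (-2)·3/12 = -1/2 kN
Load 4 — applied couple M₀=-12 kN·m at a=4 m (b=L-a=8):
  R_A = M₀/L = (-12)/12 = -1 kN
  R_B = -M₀/L = -(-12)/12 = 1 kN
Superposition: R_A = 59/2 kN, R_B = 93/2 kN

R_A = 59/2 kN, R_B = 93/2 kN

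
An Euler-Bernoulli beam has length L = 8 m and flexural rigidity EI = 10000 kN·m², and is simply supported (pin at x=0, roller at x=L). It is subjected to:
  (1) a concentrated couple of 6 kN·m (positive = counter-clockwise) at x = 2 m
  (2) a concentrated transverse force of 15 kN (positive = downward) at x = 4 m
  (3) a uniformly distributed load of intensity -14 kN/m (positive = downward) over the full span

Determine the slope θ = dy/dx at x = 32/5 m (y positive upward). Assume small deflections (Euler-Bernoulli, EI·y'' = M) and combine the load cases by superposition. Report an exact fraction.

Load 1 — applied couple M₀=6 kN·m at a=2 m (b=L-a=6):
  θ_1 = (M₀x²/(2L)-M₀(x-a)+C₁)/EI  [x>a] with C₁=M₀(3b²-L²)/(6L)=11/2 = (6·(32/5)²/(2·8)-6·((32/5)-2)+(11/2))/10000 = -277/500000 rad
Load 2 — point force P=15 kN at a=4 m (b=L-a=4):
  θ_2 = -Pa(2L²-6Lx+3x²+a²)/(6LEI)  [x>a] = -15·4·(2·8²-6·8·(32/5)+3·(32/5)²+4²)/(6·8·10000) = 63/12500 rad
Load 3 — uniform load w=-14 kN/m over full span:
  θ_3 = -w(L³-6Lx²+4x³)/(24EI) = -(-14)·(8³-6·8·(32/5)²+4·(32/5)³)/(24·10000) = -1848/78125 rad
Superposition: θ = Σ θ_i = -47921/2500000 rad ≈ -0.019168 rad

θ(32/5) = -47921/2500000 rad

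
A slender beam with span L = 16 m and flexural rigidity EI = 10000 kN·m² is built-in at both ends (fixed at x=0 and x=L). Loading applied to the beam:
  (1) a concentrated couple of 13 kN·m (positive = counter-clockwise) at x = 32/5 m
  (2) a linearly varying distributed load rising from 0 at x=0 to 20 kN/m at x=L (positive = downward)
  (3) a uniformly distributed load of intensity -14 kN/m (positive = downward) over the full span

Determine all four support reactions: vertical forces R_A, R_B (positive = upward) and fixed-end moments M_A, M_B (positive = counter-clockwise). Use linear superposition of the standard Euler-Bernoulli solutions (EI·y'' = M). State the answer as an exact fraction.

Load 1 — applied couple M₀=13 kN·m at a=32/5 m (b=L-a=48/5):
  R_A = 6M₀ab/L³ = 6·13·(32/5)·(48/5)/16³ = 117/100 kN
  M_A = M₀b(2a-b)/L² = 13·(48/5)·(2·(32/5)-(48/5))/16² = 39/25 kN·m
  R_B = -6M₀ab/L³ = -6·13·(32/5)·(48/5)/16³ = -117/100 kN
  M_B = M₀a(2b-a)/L² = 13·(32/5)·(2·(48/5)-(32/5))/16² = 104/25 kN·m
Load 2 — triangular load w₀=20 kN/m (0→w₀ over full span):
  R_A = 3w₀L/20 = 3·20·16/20 = 48 kN
  M_A = w₀L²/30 = 20·16²/30 = 512/3 kN·m
  R_B = 7w₀L/20 = 7·20·16/20 = 112 kN
  M_B = -w₀L²/20 = -20·16²/20 = -256 kN·m
Load 3 — uniform load w=-14 kN/m over full span:
  R_A = wL/2 = (-14)·16/2 = -112 kN
  M_A = wL²/12 = (-14)·16²/12 = -896/3 kN·m
  R_B = wL/2 = (-14)·16/2 = -112 kN
  M_B = -wL²/12 = -(-14)·16²/12 = 896/3 kN·m
Superposition: R_A = -6283/100 kN, M_A = -3161/25 kN·m, R_B = -117/100 kN, M_B = 3512/75 kN·m

R_A = -6283/100 kN, M_A = -3161/25 kN·m, R_B = -117/100 kN, M_B = 3512/75 kN·m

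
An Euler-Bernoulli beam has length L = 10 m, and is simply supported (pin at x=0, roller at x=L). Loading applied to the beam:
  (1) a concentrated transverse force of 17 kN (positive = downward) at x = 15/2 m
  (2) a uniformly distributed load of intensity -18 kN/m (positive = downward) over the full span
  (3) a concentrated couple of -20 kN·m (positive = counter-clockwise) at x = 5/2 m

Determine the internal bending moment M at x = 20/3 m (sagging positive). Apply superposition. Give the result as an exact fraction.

Load 1 — point force P=17 kN at a=15/2 m (b=L-a=5/2):
  M_1 = Pbx/L  [x≤a] = 17·(5/2)·(20/3)/10 = 85/3 kN·m
Load 2 — uniform load w=-18 kN/m over full span:
  M_2 = wx(L-x)/2 = (-18)·(20/3)·(10-(20/3))/2 = -200 kN·m
Load 3 — applied couple M₀=-20 kN·m at a=5/2 m (b=L-a=15/2):
  M_3 = M₀x/L - M₀  [x>a] = (-20)·(20/3)/10 - (-20) = 20/3 kN·m
Superposition: M = Σ M_i = -165 kN·m ≈ -165.000000 kN·m

M(20/3) = -165 kN·m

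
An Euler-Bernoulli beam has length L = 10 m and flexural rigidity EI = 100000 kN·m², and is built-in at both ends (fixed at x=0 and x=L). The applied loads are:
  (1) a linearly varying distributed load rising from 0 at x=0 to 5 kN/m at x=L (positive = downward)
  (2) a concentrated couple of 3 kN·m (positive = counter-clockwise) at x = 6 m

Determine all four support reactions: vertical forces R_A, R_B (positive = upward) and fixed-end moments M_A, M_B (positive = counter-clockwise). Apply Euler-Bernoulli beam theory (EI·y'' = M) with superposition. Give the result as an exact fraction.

R_A = 1983/250 kN, M_A = 1322/75 kN·m, R_B = 4267/250 kN, M_B = -616/25 kN·m

Load 1 — triangular load w₀=5 kN/m (0→w₀ over full span):
  R_A = 3w₀L/20 = 3·5·10/20 = 15/2 kN
  M_A = w₀L²/30 = 5·10²/30 = 50/3 kN·m
  R_B = 7w₀L/20 = 7·5·10/20 = 35/2 kN
  M_B = -w₀L²/20 = -5·10²/20 = -25 kN·m
Load 2 — applied couple M₀=3 kN·m at a=6 m (b=L-a=4):
  R_A = 6M₀ab/L³ = 6·3·6·4/10³ = 54/125 kN
  M_A = M₀b(2a-b)/L² = 3·4·(2·6-4)/10² = 24/25 kN·m
  R_B = -6M₀ab/L³ = -6·3·6·4/10³ = -54/125 kN
  M_B = M₀a(2b-a)/L² = 3·6·(2·4-6)/10² = 9/25 kN·m
Superposition: R_A = 1983/250 kN, M_A = 1322/75 kN·m, R_B = 4267/250 kN, M_B = -616/25 kN·m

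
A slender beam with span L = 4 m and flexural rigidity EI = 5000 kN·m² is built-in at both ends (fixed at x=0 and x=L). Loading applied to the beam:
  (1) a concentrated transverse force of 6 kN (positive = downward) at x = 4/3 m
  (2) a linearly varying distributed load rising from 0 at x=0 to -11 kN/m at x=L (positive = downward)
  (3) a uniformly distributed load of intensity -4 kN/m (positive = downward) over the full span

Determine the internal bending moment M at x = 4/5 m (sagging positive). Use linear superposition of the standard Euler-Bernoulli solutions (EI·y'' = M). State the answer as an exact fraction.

Load 1 — point force P=6 kN at a=4/3 m (b=L-a=8/3):
  M_1 = Pb²(3a+b)x/L³ - Pab²/L²  [x≤a] = 6·(8/3)²·(3·(4/3)+(8/3))·(4/5)/4³ - 6·(4/3)·(8/3)²/4² = 0 kN·m
Load 2 — triangular load w₀=-11 kN/m (0→w₀ over full span):
  M_2 = 3w₀Lx/20 - w₀L²/30 - w₀x³/(6L) = 3·(-11)·4·(4/5)/20 - (-11)·4²/30 - (-11)·(4/5)³/(6·4) = 308/375 kN·m
Load 3 — uniform load w=-4 kN/m over full span:
  M_3 = wLx/2 - wL²/12 - wx²/2 = (-4)·4·(4/5)/2 - (-4)·4²/12 - (-4)·(4/5)²/2 = 16/75 kN·m
Superposition: M = Σ M_i = 388/375 kN·m ≈ 1.034667 kN·m

M(4/5) = 388/375 kN·m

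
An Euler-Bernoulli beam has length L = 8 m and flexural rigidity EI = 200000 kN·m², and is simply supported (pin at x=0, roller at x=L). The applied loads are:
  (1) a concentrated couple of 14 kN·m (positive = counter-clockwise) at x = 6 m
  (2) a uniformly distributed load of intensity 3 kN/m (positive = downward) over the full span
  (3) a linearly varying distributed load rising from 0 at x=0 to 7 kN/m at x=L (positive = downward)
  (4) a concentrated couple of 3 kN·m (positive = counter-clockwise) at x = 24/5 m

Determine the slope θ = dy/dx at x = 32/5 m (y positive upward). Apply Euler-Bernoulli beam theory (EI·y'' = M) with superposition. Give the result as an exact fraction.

θ(32/5) = 1427087/2250000000 rad

Load 1 — applied couple M₀=14 kN·m at a=6 m (b=L-a=2):
  θ_1 = (M₀x²/(2L)-M₀(x-a)+C₁)/EI  [x>a] with C₁=M₀(3b²-L²)/(6L)=-91/6 = (14·(32/5)²/(2·8)-14·((32/5)-6)+(-91/6))/200000 = 2261/30000000 rad
Load 2 — uniform load w=3 kN/m over full span:
  θ_2 = -w(L³-6Lx²+4x³)/(24EI) = -3·(8³-6·8·(32/5)²+4·(32/5)³)/(24·200000) = 99/390625 rad
Load 3 — triangular load w₀=7 kN/m (0→w₀ over full span):
  θ_3 = -w₀(7L⁴-30L²x²+15x⁴)/(360LEI) = -7·(7·8⁴-30·8²·(32/5)²+15·(32/5)⁴)/(360·8·200000) = 5299/17578125 rad
Load 4 — applied couple M₀=3 kN·m at a=24/5 m (b=L-a=16/5):
  θ_4 = (M₀x²/(2L)-M₀(x-a)+C₁)/EI  [x>a] with C₁=M₀(3b²-L²)/(6L)=-52/25 = (3·(32/5)²/(2·8)-3·((32/5)-(24/5))+(-52/25))/200000 = 1/250000 rad
Superposition: θ = Σ θ_i = 1427087/2250000000 rad ≈ 0.000634 rad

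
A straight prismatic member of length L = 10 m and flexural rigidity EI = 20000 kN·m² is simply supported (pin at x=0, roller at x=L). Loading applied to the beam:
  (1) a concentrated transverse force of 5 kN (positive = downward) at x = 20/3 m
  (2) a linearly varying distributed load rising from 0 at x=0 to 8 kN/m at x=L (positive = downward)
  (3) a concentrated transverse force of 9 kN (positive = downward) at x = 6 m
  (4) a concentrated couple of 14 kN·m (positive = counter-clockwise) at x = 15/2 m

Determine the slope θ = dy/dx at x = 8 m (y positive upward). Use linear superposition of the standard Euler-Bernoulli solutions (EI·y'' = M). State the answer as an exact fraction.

Load 1 — point force P=5 kN at a=20/3 m (b=L-a=10/3):
  θ_1 = -Pa(2L²-6Lx+3x²+a²)/(6LEI)  [x>a] = -5·(20/3)·(2·10²-6·10·8+3·8²+(20/3)²)/(6·10·20000) = 49/40500 rad
Load 2 — triangular load w₀=8 kN/m (0→w₀ over full span):
  θ_2 = -w₀(7L⁴-30L²x²+15x⁴)/(360LEI) = -8·(7·10⁴-30·10²·8²+15·8⁴)/(360·10·20000) = 757/112500 rad
Load 3 — point force P=9 kN at a=6 m (b=L-a=4):
  θ_3 = -Pa(2L²-6Lx+3x²+a²)/(6LEI)  [x>a] = -9·6·(2·10²-6·10·8+3·8²+6²)/(6·10·20000) = 117/50000 rad
Load 4 — applied couple M₀=14 kN·m at a=15/2 m (b=L-a=5/2):
  θ_4 = (M₀x²/(2L)-M₀(x-a)+C₁)/EI  [x>a] with C₁=M₀(3b²-L²)/(6L)=-455/24 = (14·8²/(2·10)-14·(8-(15/2))+(-455/24))/20000 = 2261/2400000 rad
Superposition: θ = Σ θ_i = 727111/64800000 rad ≈ 0.011221 rad

θ(8) = 727111/64800000 rad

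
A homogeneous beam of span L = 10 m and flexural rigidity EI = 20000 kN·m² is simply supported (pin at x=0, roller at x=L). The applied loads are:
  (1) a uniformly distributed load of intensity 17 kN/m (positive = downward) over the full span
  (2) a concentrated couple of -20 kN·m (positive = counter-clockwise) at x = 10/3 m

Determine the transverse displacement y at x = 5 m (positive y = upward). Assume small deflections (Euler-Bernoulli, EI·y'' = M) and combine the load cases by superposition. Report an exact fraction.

Load 1 — uniform load w=17 kN/m over full span:
  y_1 = -wx(L³-2Lx²+x³)/(24EI) = -17·5·(10³-2·10·5²+5³)/(24·20000) = -85/768 m
Load 2 — applied couple M₀=-20 kN·m at a=10/3 m (b=L-a=20/3):
  y_2 = (M₀x³/(6L)-M₀(x-a)²/2+C₁x)/EI  [x>a] with C₁=M₀(3b²-L²)/(6L)=-100/9 = ((-20)·5³/(6·10)-(-20)·(5-(10/3))²/2+(-100/9)·5)/20000 = -1/288 m
Superposition: y = Σ y_i = -263/2304 m ≈ -0.114149 m

y(5) = -263/2304 m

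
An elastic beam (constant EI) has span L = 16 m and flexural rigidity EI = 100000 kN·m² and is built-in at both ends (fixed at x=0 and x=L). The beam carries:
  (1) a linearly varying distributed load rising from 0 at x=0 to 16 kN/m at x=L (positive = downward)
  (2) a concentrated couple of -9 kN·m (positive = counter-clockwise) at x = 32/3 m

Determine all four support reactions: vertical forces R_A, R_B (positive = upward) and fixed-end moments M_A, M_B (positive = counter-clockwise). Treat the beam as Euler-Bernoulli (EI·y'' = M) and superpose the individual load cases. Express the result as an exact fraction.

Load 1 — triangular load w₀=16 kN/m (0→w₀ over full span):
  R_A = 3w₀L/20 = 3·16·16/20 = 192/5 kN
  M_A = w₀L²/30 = 16·16²/30 = 2048/15 kN·m
  R_B = 7w₀L/20 = 7·16·16/20 = 448/5 kN
  M_B = -w₀L²/20 = -16·16²/20 = -1024/5 kN·m
Load 2 — applied couple M₀=-9 kN·m at a=32/3 m (b=L-a=16/3):
  R_A = 6M₀ab/L³ = 6·(-9)·(32/3)·(16/3)/16³ = -3/4 kN
  M_A = M₀b(2a-b)/L² = (-9)·(16/3)·(2·(32/3)-(16/3))/16² = -3 kN·m
  R_B = -6M₀ab/L³ = -6·(-9)·(32/3)·(16/3)/16³ = 3/4 kN
  M_B = M₀a(2b-a)/L² = (-9)·(32/3)·(2·(16/3)-(32/3))/16² = 0 kN·m
Superposition: R_A = 753/20 kN, M_A = 2003/15 kN·m, R_B = 1807/20 kN, M_B = -1024/5 kN·m

R_A = 753/20 kN, M_A = 2003/15 kN·m, R_B = 1807/20 kN, M_B = -1024/5 kN·m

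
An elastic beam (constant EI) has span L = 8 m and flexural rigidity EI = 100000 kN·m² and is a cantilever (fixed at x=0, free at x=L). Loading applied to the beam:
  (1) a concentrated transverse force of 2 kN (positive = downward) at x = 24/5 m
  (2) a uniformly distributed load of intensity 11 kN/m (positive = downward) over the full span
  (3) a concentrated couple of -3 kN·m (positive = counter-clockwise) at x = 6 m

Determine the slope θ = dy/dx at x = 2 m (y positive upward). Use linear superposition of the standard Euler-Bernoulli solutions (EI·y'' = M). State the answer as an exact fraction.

Load 1 — point force P=2 kN at a=24/5 m (b=L-a=16/5):
  θ_1 = -Px(2a-x)/(2EI)  [x≤a] = -2·2·(2·(24/5)-2)/(2·100000) = -19/125000 rad
Load 2 — uniform load w=11 kN/m over full span:
  θ_2 = -wx(x²-3Lx+3L²)/(6EI) = -11·2·(2²-3·8·2+3·8²)/(6·100000) = -407/75000 rad
Load 3 — applied couple M₀=-3 kN·m at a=6 m (b=L-a=2):
  θ_3 = M₀x/EI  [x≤a] = (-3)·2/100000 = -3/50000 rad
Superposition: θ = Σ θ_i = -4229/750000 rad ≈ -0.005639 rad

θ(2) = -4229/750000 rad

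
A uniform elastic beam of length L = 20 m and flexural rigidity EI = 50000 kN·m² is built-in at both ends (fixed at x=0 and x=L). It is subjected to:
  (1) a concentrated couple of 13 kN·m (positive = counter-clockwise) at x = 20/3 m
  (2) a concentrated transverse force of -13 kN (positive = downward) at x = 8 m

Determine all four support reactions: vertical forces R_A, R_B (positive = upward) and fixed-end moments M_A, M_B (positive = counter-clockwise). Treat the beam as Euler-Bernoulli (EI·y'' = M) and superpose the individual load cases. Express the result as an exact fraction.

Load 1 — applied couple M₀=13 kN·m at a=20/3 m (b=L-a=40/3):
  R_A = 6M₀ab/L³ = 6·13·(20/3)·(40/3)/20³ = 13/15 kN
  M_A = M₀b(2a-b)/L² = 13·(40/3)·(2·(20/3)-(40/3))/20² = 0 kN·m
  R_B = -6M₀ab/L³ = -6·13·(20/3)·(40/3)/20³ = -13/15 kN
  M_B = M₀a(2b-a)/L² = 13·(20/3)·(2·(40/3)-(20/3))/20² = 13/3 kN·m
Load 2 — point force P=-13 kN at a=8 m (b=L-a=12):
  R_A = Pb²(3a+b)/L³ = (-13)·12²·(3·8+12)/20³ = -1053/125 kN
  M_A = Pab²/L² = (-13)·8·12²/20² = -936/25 kN·m
  R_B = Pa²(a+3b)/L³ = (-13)·8²·(8+3·12)/20³ = -572/125 kN
  M_B = -Pa²b/L² = -(-13)·8²·12/20² = 624/25 kN·m
Superposition: R_A = -2834/375 kN, M_A = -936/25 kN·m, R_B = -2041/375 kN, M_B = 2197/75 kN·m

R_A = -2834/375 kN, M_A = -936/25 kN·m, R_B = -2041/375 kN, M_B = 2197/75 kN·m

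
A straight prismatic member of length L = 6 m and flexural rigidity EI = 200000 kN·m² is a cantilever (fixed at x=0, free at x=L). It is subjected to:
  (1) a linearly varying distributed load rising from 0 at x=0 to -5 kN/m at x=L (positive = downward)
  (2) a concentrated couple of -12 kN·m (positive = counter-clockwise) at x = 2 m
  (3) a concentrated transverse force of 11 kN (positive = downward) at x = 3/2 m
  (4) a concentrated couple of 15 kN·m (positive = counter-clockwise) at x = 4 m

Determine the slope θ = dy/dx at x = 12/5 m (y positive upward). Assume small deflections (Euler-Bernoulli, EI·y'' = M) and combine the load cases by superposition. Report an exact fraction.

θ(12/5) = 101577/200000000 rad

Load 1 — triangular load w₀=-5 kN/m (0→w₀ over full span):
  θ_1 = (w₀Lx²/4-w₀L²x/3-w₀x⁴/(24L))/EI = ((-5)·6·(12/5)²/4-(-5)·6²·(12/5)/3-(-5)·(12/5)⁴/(24·6))/200000 = 1593/3125000 rad
Load 2 — applied couple M₀=-12 kN·m at a=2 m (b=L-a=4):
  θ_2 = M₀a/EI  [x>a] = (-12)·2/200000 = -3/25000 rad
Load 3 — point force P=11 kN at a=3/2 m (b=L-a=9/2):
  θ_3 = -Pa²/(2EI)  [x>a] = -11·(3/2)²/(2·200000) = -99/1600000 rad
Load 4 — applied couple M₀=15 kN·m at a=4 m (b=L-a=2):
  θ_4 = M₀x/EI  [x≤a] = 15·(12/5)/200000 = 9/50000 rad
Superposition: θ = Σ θ_i = 101577/200000000 rad ≈ 0.000508 rad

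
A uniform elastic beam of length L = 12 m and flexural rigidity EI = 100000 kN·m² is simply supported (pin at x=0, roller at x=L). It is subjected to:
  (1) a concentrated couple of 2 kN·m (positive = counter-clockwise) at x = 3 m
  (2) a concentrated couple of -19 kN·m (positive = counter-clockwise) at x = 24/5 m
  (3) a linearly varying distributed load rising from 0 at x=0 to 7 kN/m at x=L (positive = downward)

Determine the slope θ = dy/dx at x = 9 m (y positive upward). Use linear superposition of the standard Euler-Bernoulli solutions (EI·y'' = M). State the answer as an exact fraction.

θ(9) = 145973/80000000 rad

Load 1 — applied couple M₀=2 kN·m at a=3 m (b=L-a=9):
  θ_1 = (M₀x²/(2L)-M₀(x-a)+C₁)/EI  [x>a] with C₁=M₀(3b²-L²)/(6L)=11/4 = (2·9²/(2·12)-2·(9-3)+(11/4))/100000 = -1/40000 rad
Load 2 — applied couple M₀=-19 kN·m at a=24/5 m (b=L-a=36/5):
  θ_2 = (M₀x²/(2L)-M₀(x-a)+C₁)/EI  [x>a] with C₁=M₀(3b²-L²)/(6L)=-76/25 = ((-19)·9²/(2·12)-(-19)·(9-(24/5))+(-76/25))/100000 = 2527/20000000 rad
Load 3 — triangular load w₀=7 kN/m (0→w₀ over full span):
  θ_3 = -w₀(7L⁴-30L²x²+15x⁴)/(360LEI) = -7·(7·12⁴-30·12²·9²+15·9⁴)/(360·12·100000) = 27573/16000000 rad
Superposition: θ = Σ θ_i = 145973/80000000 rad ≈ 0.001825 rad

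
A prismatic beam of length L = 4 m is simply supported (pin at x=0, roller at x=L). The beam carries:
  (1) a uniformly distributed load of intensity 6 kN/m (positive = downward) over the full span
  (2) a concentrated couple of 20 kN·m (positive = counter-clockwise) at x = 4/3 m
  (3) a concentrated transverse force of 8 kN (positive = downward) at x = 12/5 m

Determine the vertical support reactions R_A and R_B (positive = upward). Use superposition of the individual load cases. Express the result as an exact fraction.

R_A = 101/5 kN, R_B = 59/5 kN

Load 1 — uniform load w=6 kN/m over full span:
  R_A = wL/2 = 6·4/2 = 12 kN
  R_B = wL/2 = 6·4/2 = 12 kN
Load 2 — applied couple M₀=20 kN·m at a=4/3 m (b=L-a=8/3):
  R_A = M₀/L = 20/4 = 5 kN
  R_B = -M₀/L = -20/4 = -5 kN
Load 3 — point force P=8 kN at a=12/5 m (b=L-a=8/5):
  R_A = Pb/L = 8·(8/5)/4 = 16/5 kN
  R_B = Pa/L = 8·(12/5)/4 = 24/5 kN
Superposition: R_A = 101/5 kN, R_B = 59/5 kN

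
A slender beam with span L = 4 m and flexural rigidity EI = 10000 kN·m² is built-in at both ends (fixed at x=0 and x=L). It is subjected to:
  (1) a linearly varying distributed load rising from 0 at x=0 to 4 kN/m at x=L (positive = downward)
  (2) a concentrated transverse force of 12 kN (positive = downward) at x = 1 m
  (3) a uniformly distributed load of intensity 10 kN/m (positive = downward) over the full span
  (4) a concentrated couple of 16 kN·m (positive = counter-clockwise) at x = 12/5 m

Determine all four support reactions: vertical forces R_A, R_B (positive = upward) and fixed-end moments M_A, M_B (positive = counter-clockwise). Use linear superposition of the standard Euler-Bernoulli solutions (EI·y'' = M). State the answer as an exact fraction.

Load 1 — triangular load w₀=4 kN/m (0→w₀ over full span):
  R_A = 3w₀L/20 = 3·4·4/20 = 12/5 kN
  M_A = w₀L²/30 = 4·4²/30 = 32/15 kN·m
  R_B = 7w₀L/20 = 7·4·4/20 = 28/5 kN
  M_B = -w₀L²/20 = -4·4²/20 = -16/5 kN·m
Load 2 — point force P=12 kN at a=1 m (b=L-a=3):
  R_A = Pb²(3a+b)/L³ = 12·3²·(3·1+3)/4³ = 81/8 kN
  M_A = Pab²/L² = 12·1·3²/4² = 27/4 kN·m
  R_B = Pa²(a+3b)/L³ = 12·1²·(1+3·3)/4³ = 15/8 kN
  M_B = -Pa²b/L² = -12·1²·3/4² = -9/4 kN·m
Load 3 — uniform load w=10 kN/m over full span:
  R_A = wL/2 = 10·4/2 = 20 kN
  M_A = wL²/12 = 10·4²/12 = 40/3 kN·m
  R_B = wL/2 = 10·4/2 = 20 kN
  M_B = -wL²/12 = -10·4²/12 = -40/3 kN·m
Load 4 — applied couple M₀=16 kN·m at a=12/5 m (b=L-a=8/5):
  R_A = 6M₀ab/L³ = 6·16·(12/5)·(8/5)/4³ = 144/25 kN
  M_A = M₀b(2a-b)/L² = 16·(8/5)·(2·(12/5)-(8/5))/4² = 128/25 kN·m
  R_B = -6M₀ab/L³ = -6·16·(12/5)·(8/5)/4³ = -144/25 kN
  M_B = M₀a(2b-a)/L² = 16·(12/5)·(2·(8/5)-(12/5))/4² = 48/25 kN·m
Superposition: R_A = 7657/200 kN, M_A = 8201/300 kN·m, R_B = 4343/200 kN, M_B = -5059/300 kN·m

R_A = 7657/200 kN, M_A = 8201/300 kN·m, R_B = 4343/200 kN, M_B = -5059/300 kN·m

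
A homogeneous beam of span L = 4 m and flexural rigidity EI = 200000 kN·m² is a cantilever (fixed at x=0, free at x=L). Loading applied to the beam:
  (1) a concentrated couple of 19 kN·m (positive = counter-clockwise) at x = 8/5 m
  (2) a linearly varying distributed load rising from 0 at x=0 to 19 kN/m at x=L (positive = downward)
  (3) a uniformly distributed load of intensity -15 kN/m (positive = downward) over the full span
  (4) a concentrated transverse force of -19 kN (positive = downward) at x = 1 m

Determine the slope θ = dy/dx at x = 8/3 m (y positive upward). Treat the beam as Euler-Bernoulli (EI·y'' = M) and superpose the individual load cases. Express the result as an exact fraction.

Load 1 — applied couple M₀=19 kN·m at a=8/5 m (b=L-a=12/5):
  θ_1 = M₀a/EI  [x>a] = 19·(8/5)/200000 = 19/125000 rad
Load 2 — triangular load w₀=19 kN/m (0→w₀ over full span):
  θ_2 = (w₀Lx²/4-w₀L²x/3-w₀x⁴/(24L))/EI = (19·4·(8/3)²/4-19·4²·(8/3)/3-19·(8/3)⁴/(24·4))/200000 = -551/759375 rad
Load 3 — uniform load w=-15 kN/m over full span:
  θ_3 = -wx(x²-3Lx+3L²)/(6EI) = -(-15)·(8/3)·((8/3)²-3·4·(8/3)+3·4²)/(6·200000) = 13/16875 rad
Load 4 — point force P=-19 kN at a=1 m (b=L-a=3):
  θ_4 = -Pa²/(2EI)  [x>a] = -(-19)·1²/(2·200000) = 19/400000 rad
Superposition: θ = Σ θ_i = 118717/486000000 rad ≈ 0.000244 rad

θ(8/3) = 118717/486000000 rad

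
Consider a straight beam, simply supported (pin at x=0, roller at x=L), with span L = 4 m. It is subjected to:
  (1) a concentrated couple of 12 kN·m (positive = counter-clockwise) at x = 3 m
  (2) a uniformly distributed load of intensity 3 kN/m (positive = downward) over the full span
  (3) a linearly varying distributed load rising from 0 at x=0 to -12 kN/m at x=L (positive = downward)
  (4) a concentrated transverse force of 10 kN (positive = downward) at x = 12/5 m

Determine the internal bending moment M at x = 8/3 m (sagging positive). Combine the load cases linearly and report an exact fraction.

M(8/3) = 256/27 kN·m

Load 1 — applied couple M₀=12 kN·m at a=3 m (b=L-a=1):
  M_1 = M₀x/L  [x≤a] = 12·(8/3)/4 = 8 kN·m
Load 2 — uniform load w=3 kN/m over full span:
  M_2 = wx(L-x)/2 = 3·(8/3)·(4-(8/3))/2 = 16/3 kN·m
Load 3 — triangular load w₀=-12 kN/m (0→w₀ over full span):
  M_3 = w₀Lx/6 - w₀x³/(6L) = (-12)·4·(8/3)/6 - (-12)·(8/3)³/(6·4) = -320/27 kN·m
Load 4 — point force P=10 kN at a=12/5 m (b=L-a=8/5):
  M_4 = Pa(L-x)/L  [x>a] = 10·(12/5)·(4-(8/3))/4 = 8 kN·m
Superposition: M = Σ M_i = 256/27 kN·m ≈ 9.481481 kN·m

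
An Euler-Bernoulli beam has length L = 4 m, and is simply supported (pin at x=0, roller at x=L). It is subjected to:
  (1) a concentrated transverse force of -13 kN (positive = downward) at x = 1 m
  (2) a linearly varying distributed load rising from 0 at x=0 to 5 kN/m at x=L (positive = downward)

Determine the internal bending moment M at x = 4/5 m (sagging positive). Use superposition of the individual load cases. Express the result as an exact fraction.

M(4/5) = -131/25 kN·m

Load 1 — point force P=-13 kN at a=1 m (b=L-a=3):
  M_1 = Pbx/L  [x≤a] = (-13)·3·(4/5)/4 = -39/5 kN·m
Load 2 — triangular load w₀=5 kN/m (0→w₀ over full span):
  M_2 = w₀Lx/6 - w₀x³/(6L) = 5·4·(4/5)/6 - 5·(4/5)³/(6·4) = 64/25 kN·m
Superposition: M = Σ M_i = -131/25 kN·m ≈ -5.240000 kN·m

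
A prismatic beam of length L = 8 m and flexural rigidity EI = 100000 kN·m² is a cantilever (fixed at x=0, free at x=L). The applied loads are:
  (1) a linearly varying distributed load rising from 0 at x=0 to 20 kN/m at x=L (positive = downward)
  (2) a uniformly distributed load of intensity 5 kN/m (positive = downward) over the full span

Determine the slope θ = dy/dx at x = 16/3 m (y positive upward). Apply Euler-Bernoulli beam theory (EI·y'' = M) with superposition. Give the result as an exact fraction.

Load 1 — triangular load w₀=20 kN/m (0→w₀ over full span):
  θ_1 = (w₀Lx²/4-w₀L²x/3-w₀x⁴/(24L))/EI = (20·8·(16/3)²/4-20·8²·(16/3)/3-20·(16/3)⁴/(24·8))/100000 = -1856/151875 rad
Load 2 — uniform load w=5 kN/m over full span:
  θ_2 = -wx(x²-3Lx+3L²)/(6EI) = -5·(16/3)·((16/3)²-3·8·(16/3)+3·8²)/(6·100000) = -208/50625 rad
Superposition: θ = Σ θ_i = -496/30375 rad ≈ -0.016329 rad

θ(16/3) = -496/30375 rad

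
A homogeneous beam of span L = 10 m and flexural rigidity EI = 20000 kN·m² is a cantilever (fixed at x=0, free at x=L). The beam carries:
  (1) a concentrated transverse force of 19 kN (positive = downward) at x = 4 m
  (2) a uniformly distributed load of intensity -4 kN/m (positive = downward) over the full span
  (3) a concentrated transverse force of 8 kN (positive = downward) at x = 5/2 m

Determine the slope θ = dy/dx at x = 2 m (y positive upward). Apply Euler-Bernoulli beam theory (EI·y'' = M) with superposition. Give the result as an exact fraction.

θ(2) = 281/30000 rad

Load 1 — point force P=19 kN at a=4 m (b=L-a=6):
  θ_1 = -Px(2a-x)/(2EI)  [x≤a] = -19·2·(2·4-2)/(2·20000) = -57/10000 rad
Load 2 — uniform load w=-4 kN/m over full span:
  θ_2 = -wx(x²-3Lx+3L²)/(6EI) = -(-4)·2·(2²-3·10·2+3·10²)/(6·20000) = 61/3750 rad
Load 3 — point force P=8 kN at a=5/2 m (b=L-a=15/2):
  θ_3 = -Px(2a-x)/(2EI)  [x≤a] = -8·2·(2·(5/2)-2)/(2·20000) = -3/2500 rad
Superposition: θ = Σ θ_i = 281/30000 rad ≈ 0.009367 rad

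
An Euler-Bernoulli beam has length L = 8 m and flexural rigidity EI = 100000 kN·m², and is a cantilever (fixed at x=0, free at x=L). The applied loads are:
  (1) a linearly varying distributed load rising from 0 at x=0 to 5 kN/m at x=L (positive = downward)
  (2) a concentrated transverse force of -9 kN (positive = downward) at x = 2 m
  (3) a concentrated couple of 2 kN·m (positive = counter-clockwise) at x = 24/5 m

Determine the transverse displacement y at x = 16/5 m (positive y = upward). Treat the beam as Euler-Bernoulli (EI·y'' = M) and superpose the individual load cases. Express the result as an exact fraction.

Load 1 — triangular load w₀=5 kN/m (0→w₀ over full span):
  y_1 = (w₀Lx³/12-w₀L²x²/6-w₀x⁵/(120L))/EI = (5·8·(16/5)³/12-5·8²·(16/5)²/6-5·(16/5)⁵/(120·8))/100000 = -128512/29296875 m
Load 2 — point force P=-9 kN at a=2 m (b=L-a=6):
  y_2 = -Pa²(3x-a)/(6EI)  [x>a] = -(-9)·2²·(3·(16/5)-2)/(6·100000) = 57/125000 m
Load 3 — applied couple M₀=2 kN·m at a=24/5 m (b=L-a=16/5):
  y_3 = M₀x²/(2EI)  [x≤a] = 2·(16/5)²/(2·100000) = 8/78125 m
Superposition: y = Σ y_i = -897221/234375000 m ≈ -0.003828 m

y(16/5) = -897221/234375000 m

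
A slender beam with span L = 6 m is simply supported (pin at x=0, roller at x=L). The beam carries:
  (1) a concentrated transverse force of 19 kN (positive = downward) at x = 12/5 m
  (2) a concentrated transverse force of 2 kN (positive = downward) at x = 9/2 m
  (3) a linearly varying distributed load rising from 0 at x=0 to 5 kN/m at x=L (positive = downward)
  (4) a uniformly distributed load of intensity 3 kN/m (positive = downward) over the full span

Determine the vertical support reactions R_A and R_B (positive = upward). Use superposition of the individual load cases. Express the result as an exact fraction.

Load 1 — point force P=19 kN at a=12/5 m (b=L-a=18/5):
  R_A = Pb/L = 19·(18/5)/6 = 57/5 kN
  R_B = Pa/L = 19·(12/5)/6 = 38/5 kN
Load 2 — point force P=2 kN at a=9/2 m (b=L-a=3/2):
  R_A = Pb/L = 2·(3/2)/6 = 1/2 kN
  R_B = Pa/L = 2·(9/2)/6 = 3/2 kN
Load 3 — triangular load w₀=5 kN/m (0→w₀ over full span):
  R_A = w₀L/6 = 5·6/6 = 5 kN
  R_B = w₀L/3 = 5·6/3 = 10 kN
Load 4 — uniform load w=3 kN/m over full span:
  R_A = wL/2 = 3·6/2 = 9 kN
  R_B = wL/2 = 3·6/2 = 9 kN
Superposition: R_A = 259/10 kN, R_B = 281/10 kN

R_A = 259/10 kN, R_B = 281/10 kN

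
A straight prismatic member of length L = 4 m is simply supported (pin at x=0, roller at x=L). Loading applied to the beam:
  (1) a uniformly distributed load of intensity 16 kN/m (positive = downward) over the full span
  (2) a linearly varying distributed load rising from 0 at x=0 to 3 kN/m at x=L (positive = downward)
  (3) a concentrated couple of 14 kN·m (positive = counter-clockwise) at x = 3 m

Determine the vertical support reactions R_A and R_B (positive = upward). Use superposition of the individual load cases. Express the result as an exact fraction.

R_A = 75/2 kN, R_B = 65/2 kN

Load 1 — uniform load w=16 kN/m over full span:
  R_A = wL/2 = 16·4/2 = 32 kN
  R_B = wL/2 = 16·4/2 = 32 kN
Load 2 — triangular load w₀=3 kN/m (0→w₀ over full span):
  R_A = w₀L/6 = 3·4/6 = 2 kN
  R_B = w₀L/3 = 3·4/3 = 4 kN
Load 3 — applied couple M₀=14 kN·m at a=3 m (b=L-a=1):
  R_A = M₀/L = 14/4 = 7/2 kN
  R_B = -M₀/L = -14/4 = -7/2 kN
Superposition: R_A = 75/2 kN, R_B = 65/2 kN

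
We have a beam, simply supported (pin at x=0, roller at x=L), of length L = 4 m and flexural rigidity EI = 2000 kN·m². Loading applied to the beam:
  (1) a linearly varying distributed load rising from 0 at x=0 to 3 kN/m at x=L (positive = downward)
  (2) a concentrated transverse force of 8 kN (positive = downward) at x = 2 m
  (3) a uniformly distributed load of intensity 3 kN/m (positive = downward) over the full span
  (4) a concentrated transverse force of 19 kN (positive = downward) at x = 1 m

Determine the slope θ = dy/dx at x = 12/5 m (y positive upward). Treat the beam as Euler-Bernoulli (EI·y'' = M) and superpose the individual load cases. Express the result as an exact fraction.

Load 1 — triangular load w₀=3 kN/m (0→w₀ over full span):
  θ_1 = -w₀(7L⁴-30L²x²+15x⁴)/(360LEI) = -3·(7·4⁴-30·4²·(12/5)²+15·(12/5)⁴)/(360·4·2000) = 116/234375 rad
Load 2 — point force P=8 kN at a=2 m (b=L-a=2):
  θ_2 = -Pa(2L²-6Lx+3x²+a²)/(6LEI)  [x>a] = -8·2·(2·4²-6·4·(12/5)+3·(12/5)²+2²)/(6·4·2000) = 9/6250 rad
Load 3 — uniform load w=3 kN/m over full span:
  θ_3 = -w(L³-6Lx²+4x³)/(24EI) = -3·(4³-6·4·(12/5)²+4·(12/5)³)/(24·2000) = 37/31250 rad
Load 4 — point force P=19 kN at a=1 m (b=L-a=3):
  θ_4 = -Pa(2L²-6Lx+3x²+a²)/(6LEI)  [x>a] = -19·1·(2·4²-6·4·(12/5)+3·(12/5)²+1²)/(6·4·2000) = 1159/400000 rad
Superposition: θ = Σ θ_i = 180493/30000000 rad ≈ 0.006016 rad

θ(12/5) = 180493/30000000 rad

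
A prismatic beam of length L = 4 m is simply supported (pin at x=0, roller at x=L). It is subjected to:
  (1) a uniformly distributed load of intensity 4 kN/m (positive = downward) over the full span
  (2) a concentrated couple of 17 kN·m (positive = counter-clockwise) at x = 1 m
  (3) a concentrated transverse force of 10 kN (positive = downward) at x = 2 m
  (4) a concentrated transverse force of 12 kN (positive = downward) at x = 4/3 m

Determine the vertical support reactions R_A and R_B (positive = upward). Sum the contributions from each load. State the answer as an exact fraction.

R_A = 101/4 kN, R_B = 51/4 kN

Load 1 — uniform load w=4 kN/m over full span:
  R_A = wL/2 = 4·4/2 = 8 kN
  R_B = wL/2 = 4·4/2 = 8 kN
Load 2 — applied couple M₀=17 kN·m at a=1 m (b=L-a=3):
  R_A = M₀/L = 17/4 kN
  R_B = -M₀/L = -17/4 kN
Load 3 — point force P=10 kN at a=2 m (b=L-a=2):
  R_A = Pb/L = 10·2/4 = 5 kN
  R_B = Pa/L = 10·2/4 = 5 kN
Load 4 — point force P=12 kN at a=4/3 m (b=L-a=8/3):
  R_A = Pb/L = 12·(8/3)/4 = 8 kN
  R_B = Pa/L = 12·(4/3)/4 = 4 kN
Superposition: R_A = 101/4 kN, R_B = 51/4 kN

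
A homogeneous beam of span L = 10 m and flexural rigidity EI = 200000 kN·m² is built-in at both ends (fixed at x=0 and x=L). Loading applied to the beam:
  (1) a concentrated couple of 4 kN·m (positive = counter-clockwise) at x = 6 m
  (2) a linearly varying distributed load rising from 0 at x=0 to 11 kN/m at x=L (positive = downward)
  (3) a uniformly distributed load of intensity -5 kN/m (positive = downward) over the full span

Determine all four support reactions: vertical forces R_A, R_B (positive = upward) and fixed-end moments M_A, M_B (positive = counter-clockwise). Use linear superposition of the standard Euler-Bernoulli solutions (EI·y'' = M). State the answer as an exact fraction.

R_A = -1981/250 kN, M_A = -93/25 kN·m, R_B = 3231/250 kN, M_B = -964/75 kN·m

Load 1 — applied couple M₀=4 kN·m at a=6 m (b=L-a=4):
  R_A = 6M₀ab/L³ = 6·4·6·4/10³ = 72/125 kN
  M_A = M₀b(2a-b)/L² = 4·4·(2·6-4)/10² = 32/25 kN·m
  R_B = -6M₀ab/L³ = -6·4·6·4/10³ = -72/125 kN
  M_B = M₀a(2b-a)/L² = 4·6·(2·4-6)/10² = 12/25 kN·m
Load 2 — triangular load w₀=11 kN/m (0→w₀ over full span):
  R_A = 3w₀L/20 = 3·11·10/20 = 33/2 kN
  M_A = w₀L²/30 = 11·10²/30 = 110/3 kN·m
  R_B = 7w₀L/20 = 7·11·10/20 = 77/2 kN
  M_B = -w₀L²/20 = -11·10²/20 = -55 kN·m
Load 3 — uniform load w=-5 kN/m over full span:
  R_A = wL/2 = (-5)·10/2 = -25 kN
  M_A = wL²/12 = (-5)·10²/12 = -125/3 kN·m
  R_B = wL/2 = (-5)·10/2 = -25 kN
  M_B = -wL²/12 = -(-5)·10²/12 = 125/3 kN·m
Superposition: R_A = -1981/250 kN, M_A = -93/25 kN·m, R_B = 3231/250 kN, M_B = -964/75 kN·m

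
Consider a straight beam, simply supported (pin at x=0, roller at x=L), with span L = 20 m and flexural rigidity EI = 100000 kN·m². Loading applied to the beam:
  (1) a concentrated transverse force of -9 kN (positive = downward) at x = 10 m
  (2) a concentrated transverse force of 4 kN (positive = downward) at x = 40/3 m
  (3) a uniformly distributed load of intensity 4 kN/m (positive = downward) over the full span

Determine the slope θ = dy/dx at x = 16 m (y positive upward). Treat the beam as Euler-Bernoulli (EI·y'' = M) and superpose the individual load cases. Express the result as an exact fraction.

Load 1 — point force P=-9 kN at a=10 m (b=L-a=10):
  θ_1 = -Pa(2L²-6Lx+3x²+a²)/(6LEI)  [x>a] = -(-9)·10·(2·20²-6·20·16+3·16²+10²)/(6·20·100000) = -189/100000 rad
Load 2 — point force P=4 kN at a=40/3 m (b=L-a=20/3):
  θ_2 = -Pa(2L²-6Lx+3x²+a²)/(6LEI)  [x>a] = -4·(40/3)·(2·20²-6·20·16+3·16²+(40/3)²)/(6·20·100000) = 196/253125 rad
Load 3 — uniform load w=4 kN/m over full span:
  θ_3 = -w(L³-6Lx²+4x³)/(24EI) = -4·(20³-6·20·16²+4·16³)/(24·100000) = 33/3125 rad
Superposition: θ = Σ θ_i = 76499/8100000 rad ≈ 0.009444 rad

θ(16) = 76499/8100000 rad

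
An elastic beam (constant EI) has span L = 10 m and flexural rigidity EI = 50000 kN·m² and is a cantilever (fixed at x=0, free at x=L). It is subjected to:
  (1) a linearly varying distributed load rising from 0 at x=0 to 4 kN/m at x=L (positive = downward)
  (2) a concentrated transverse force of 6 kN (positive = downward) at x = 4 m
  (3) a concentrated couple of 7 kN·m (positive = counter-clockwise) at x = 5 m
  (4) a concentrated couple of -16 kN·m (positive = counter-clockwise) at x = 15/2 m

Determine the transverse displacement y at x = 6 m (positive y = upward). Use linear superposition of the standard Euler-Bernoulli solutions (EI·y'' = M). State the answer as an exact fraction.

y(6) = -104771/2500000 m

Load 1 — triangular load w₀=4 kN/m (0→w₀ over full span):
  y_1 = (w₀Lx³/12-w₀L²x²/6-w₀x⁵/(120L))/EI = (4·10·6³/12-4·10²·6²/6-4·6⁵/(120·10))/50000 = -5331/156250 m
Load 2 — point force P=6 kN at a=4 m (b=L-a=6):
  y_2 = -Pa²(3x-a)/(6EI)  [x>a] = -6·4²·(3·6-4)/(6·50000) = -14/3125 m
Load 3 — applied couple M₀=7 kN·m at a=5 m (b=L-a=5):
  y_3 = M₀a(2x-a)/(2EI)  [x>a] = 7·5·(2·6-5)/(2·50000) = 49/20000 m
Load 4 — applied couple M₀=-16 kN·m at a=15/2 m (b=L-a=5/2):
  y_4 = M₀x²/(2EI)  [x≤a] = (-16)·6²/(2·50000) = -18/3125 m
Superposition: y = Σ y_i = -104771/2500000 m ≈ -0.041908 m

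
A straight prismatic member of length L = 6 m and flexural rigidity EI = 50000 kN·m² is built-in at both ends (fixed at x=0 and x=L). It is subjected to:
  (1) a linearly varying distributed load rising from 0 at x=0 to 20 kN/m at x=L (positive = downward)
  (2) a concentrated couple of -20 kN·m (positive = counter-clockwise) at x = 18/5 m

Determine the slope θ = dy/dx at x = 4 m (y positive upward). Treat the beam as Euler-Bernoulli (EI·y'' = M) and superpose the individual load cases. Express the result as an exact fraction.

Load 1 — triangular load w₀=20 kN/m (0→w₀ over full span):
  θ_1 = -w₀(2x(L-x)(L-2x)(x+2L)+x²(L-x)²)/(120LEI) = -20·(2·4·(6-4)·(6-2·4)·(4+2·6)+4²·(6-4)²)/(120·6·50000) = 7/28125 rad
Load 2 — applied couple M₀=-20 kN·m at a=18/5 m (b=L-a=12/5):
  θ_2 = (R_Ax²/2 - M_Ax - M₀(x-a))/EI  [x>a] with R_A=-24/5, M_A=-32/5 = ((-24/5)·4²/2 - (-32/5)·4 - (-20)·(4-(18/5)))/50000 = -3/31250 rad
Superposition: θ = Σ θ_i = 43/281250 rad ≈ 0.000153 rad

θ(4) = 43/281250 rad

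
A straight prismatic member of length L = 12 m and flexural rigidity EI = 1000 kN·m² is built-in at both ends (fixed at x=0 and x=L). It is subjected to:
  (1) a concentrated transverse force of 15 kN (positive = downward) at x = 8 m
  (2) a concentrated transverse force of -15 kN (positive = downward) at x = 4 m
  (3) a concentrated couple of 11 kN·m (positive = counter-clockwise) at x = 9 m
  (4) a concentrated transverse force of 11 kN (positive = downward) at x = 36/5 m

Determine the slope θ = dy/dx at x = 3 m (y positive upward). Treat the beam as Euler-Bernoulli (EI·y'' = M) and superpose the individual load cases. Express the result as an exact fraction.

Load 1 — point force P=15 kN at a=8 m (b=L-a=4):
  θ_1 = -Pb²x(2aL-(3a+b)x)/(2L³EI)  [x≤a] = -15·4²·3·(2·8·12-(3·8+4)·3)/(2·12³·1000) = -9/400 rad
Load 2 — point force P=-15 kN at a=4 m (b=L-a=8):
  θ_2 = -Pb²x(2aL-(3a+b)x)/(2L³EI)  [x≤a] = -(-15)·8²·3·(2·4·12-(3·4+8)·3)/(2·12³·1000) = 3/100 rad
Load 3 — applied couple M₀=11 kN·m at a=9 m (b=L-a=3):
  θ_3 = (R_Ax²/2 - M_Ax)/EI  [x≤a] with R_A=33/32, M_A=55/16 = ((33/32)·3²/2 - (55/16)·3)/1000 = -363/64000 rad
Load 4 — point force P=11 kN at a=36/5 m (b=L-a=24/5):
  θ_4 = -Pb²x(2aL-(3a+b)x)/(2L³EI)  [x≤a] = -11·(24/5)²·3·(2·(36/5)·12-(3·(36/5)+(24/5))·3)/(2·12³·1000) = -1287/62500 rad
Superposition: θ = Σ θ_i = -150111/8000000 rad ≈ -0.018764 rad

θ(3) = -150111/8000000 rad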